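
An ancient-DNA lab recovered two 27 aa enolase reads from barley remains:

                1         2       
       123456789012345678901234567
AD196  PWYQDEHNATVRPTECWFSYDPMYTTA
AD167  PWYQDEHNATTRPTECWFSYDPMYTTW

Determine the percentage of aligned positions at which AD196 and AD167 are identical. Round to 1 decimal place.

92.6%

The sequences differ at positions 11 (V/T), 27 (A/W).
25 of the 27 sites match, so the percent identity is 25/27 × 100 = 92.6%.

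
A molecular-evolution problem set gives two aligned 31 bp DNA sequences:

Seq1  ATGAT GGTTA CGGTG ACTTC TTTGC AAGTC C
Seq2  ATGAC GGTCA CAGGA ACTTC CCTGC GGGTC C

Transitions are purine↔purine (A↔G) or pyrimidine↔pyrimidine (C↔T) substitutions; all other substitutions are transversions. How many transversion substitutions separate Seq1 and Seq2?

The sequences differ at positions 5 (T/C, transition), 9 (T/C, transition), 12 (G/A, transition), 14 (T/G, transversion), 15 (G/A, transition), 21 (T/C, transition), 22 (T/C, transition), 26 (A/G, transition), 27 (A/G, transition).
Of the 9 differences, 8 transitions and 1 transversion, so the answer is 1.

1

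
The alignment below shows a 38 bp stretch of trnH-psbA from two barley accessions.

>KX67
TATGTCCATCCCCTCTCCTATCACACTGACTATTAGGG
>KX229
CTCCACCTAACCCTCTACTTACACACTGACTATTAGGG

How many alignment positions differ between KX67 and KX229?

The sequences differ at positions 1 (T/C), 2 (A/T), 3 (T/C), 4 (G/C), 5 (T/A), 8 (A/T), 9 (T/A), 10 (C/A), 17 (C/A), 20 (A/T), 21 (T/A).
That gives 11 mismatches out of 38 aligned sites, so the Hamming distance is 11.

11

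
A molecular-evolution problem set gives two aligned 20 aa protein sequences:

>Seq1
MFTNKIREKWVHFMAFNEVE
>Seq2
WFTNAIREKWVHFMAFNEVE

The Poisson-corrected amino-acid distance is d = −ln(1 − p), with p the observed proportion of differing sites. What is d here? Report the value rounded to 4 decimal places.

Differing sites — 1:M/W; 5:K/A.
p = 2/20 = 0.100000.
d = −ln(1 − 0.100000) = −ln(0.900000) = 0.1054.

0.1054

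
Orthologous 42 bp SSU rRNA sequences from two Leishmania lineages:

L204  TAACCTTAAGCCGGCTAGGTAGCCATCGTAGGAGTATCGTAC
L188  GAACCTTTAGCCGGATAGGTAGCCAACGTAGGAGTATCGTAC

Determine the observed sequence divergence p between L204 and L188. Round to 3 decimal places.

Differing sites — 1:T/G; 8:A/T; 15:C/A; 26:T/A.
There are 4 differences over 42 sites, so p = 4/42 = 0.095.

0.095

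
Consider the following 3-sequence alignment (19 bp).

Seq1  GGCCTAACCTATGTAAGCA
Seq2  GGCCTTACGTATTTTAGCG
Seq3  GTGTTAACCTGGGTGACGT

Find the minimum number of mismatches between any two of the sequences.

Pairwise Hamming distances:
  Seq1 vs Seq2: 5
  Seq1 vs Seq3: 9
  Seq2 vs Seq3: 12
The smallest is 5, between Seq1 and Seq2.

5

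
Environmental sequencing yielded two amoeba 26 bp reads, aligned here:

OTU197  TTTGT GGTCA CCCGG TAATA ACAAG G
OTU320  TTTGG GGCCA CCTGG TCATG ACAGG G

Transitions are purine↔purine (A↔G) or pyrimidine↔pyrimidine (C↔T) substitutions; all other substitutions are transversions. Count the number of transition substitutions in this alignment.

Mismatches occur at site 5 (T→G, transversion), site 8 (T→C, transition), site 13 (C→T, transition), site 17 (A→C, transversion), site 20 (A→G, transition), site 24 (A→G, transition).
Of the 6 differences, 4 transitions and 2 transversions, so the answer is 4.

4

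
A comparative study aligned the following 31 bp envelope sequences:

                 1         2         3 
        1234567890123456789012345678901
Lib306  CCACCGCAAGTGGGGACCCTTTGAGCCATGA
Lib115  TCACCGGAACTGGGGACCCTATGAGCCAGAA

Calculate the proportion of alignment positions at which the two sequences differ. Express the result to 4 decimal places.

0.1935

Differing sites — 1:C/T; 7:C/G; 10:G/C; 21:T/A; 29:T/G; 30:G/A.
There are 6 differences over 31 sites, so p = 6/31 = 0.1935.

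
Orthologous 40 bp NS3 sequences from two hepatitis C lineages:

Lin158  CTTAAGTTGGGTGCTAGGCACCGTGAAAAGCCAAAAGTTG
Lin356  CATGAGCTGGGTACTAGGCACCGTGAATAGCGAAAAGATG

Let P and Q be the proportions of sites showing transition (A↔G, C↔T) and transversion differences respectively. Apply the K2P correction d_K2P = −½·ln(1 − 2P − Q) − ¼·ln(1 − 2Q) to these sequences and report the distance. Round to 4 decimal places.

0.1996

The sequences differ at positions 2 (T/A, transversion), 4 (A/G, transition), 7 (T/C, transition), 13 (G/A, transition), 28 (A/T, transversion), 32 (C/G, transversion), 38 (T/A, transversion).
Of the 7 differences, 3 transitions and 4 transversions over 40 sites: P = 3/40 = 0.075000, Q = 4/40 = 0.100000.
d = −0.5·ln(0.750000) − 0.25·ln(0.800000) = −0.5·(-0.287682) − 0.25·(-0.223144) = 0.1996.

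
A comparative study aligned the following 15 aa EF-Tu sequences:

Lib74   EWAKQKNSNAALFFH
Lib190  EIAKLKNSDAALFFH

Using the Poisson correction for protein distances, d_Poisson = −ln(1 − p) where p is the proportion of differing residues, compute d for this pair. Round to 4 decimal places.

0.2231

The sequences differ at positions 2 (W/I), 5 (Q/L), 9 (N/D).
p = 3/15 = 0.200000.
d = −ln(1 − 0.200000) = −ln(0.800000) = 0.2231.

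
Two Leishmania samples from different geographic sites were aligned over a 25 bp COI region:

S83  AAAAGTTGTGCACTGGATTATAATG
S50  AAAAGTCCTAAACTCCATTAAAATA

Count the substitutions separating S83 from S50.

Mismatches occur at site 7 (T↔C), site 8 (G↔C), site 10 (G↔A), site 11 (C↔A), site 15 (G↔C), site 16 (G↔C), site 21 (T↔A), site 25 (G↔A).
That gives 8 mismatches out of 25 aligned sites, so the Hamming distance is 8.

8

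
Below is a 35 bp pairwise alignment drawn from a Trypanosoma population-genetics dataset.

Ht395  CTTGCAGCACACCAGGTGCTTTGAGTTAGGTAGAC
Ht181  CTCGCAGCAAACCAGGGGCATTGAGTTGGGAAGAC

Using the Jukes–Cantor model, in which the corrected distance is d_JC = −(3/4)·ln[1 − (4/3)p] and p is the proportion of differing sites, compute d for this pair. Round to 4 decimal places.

0.1946

Mismatches occur at site 3 (T↔C), site 10 (C↔A), site 17 (T↔G), site 20 (T↔A), site 28 (A↔G), site 31 (T↔A).
p = 6/35 = 0.171429.
d = −0.75 · ln(1 − (4/3)·0.171429) = −0.75 · ln(0.771428) = −0.75 · (-0.259512) = 0.1946.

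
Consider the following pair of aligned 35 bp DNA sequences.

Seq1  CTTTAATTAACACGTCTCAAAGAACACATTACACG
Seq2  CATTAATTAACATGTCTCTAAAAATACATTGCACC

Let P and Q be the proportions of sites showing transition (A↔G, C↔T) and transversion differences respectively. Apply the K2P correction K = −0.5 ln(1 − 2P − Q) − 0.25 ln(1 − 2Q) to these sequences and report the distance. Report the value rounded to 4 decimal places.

0.2357

The sequences differ at positions 2 (T/A, transversion), 13 (C/T, transition), 19 (A/T, transversion), 22 (G/A, transition), 25 (C/T, transition), 31 (A/G, transition), 35 (G/C, transversion).
Of the 7 differences, 4 transitions and 3 transversions over 35 sites: P = 4/35 = 0.114286, Q = 3/35 = 0.085714.
d = −0.5·ln(0.685714) − 0.25·ln(0.828572) = −0.5·(-0.377295) − 0.25·(-0.188052) = 0.2357.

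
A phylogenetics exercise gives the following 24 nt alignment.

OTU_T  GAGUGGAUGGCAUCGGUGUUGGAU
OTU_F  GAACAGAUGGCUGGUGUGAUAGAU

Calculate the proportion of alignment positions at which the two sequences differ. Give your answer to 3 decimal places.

0.375

Mismatches occur at site 3 (G→A), site 4 (U→C), site 5 (G→A), site 12 (A→U), site 13 (U→G), site 14 (C→G), site 15 (G→U), site 19 (U→A), site 21 (G→A).
There are 9 differences over 24 sites, so p = 9/24 = 0.375.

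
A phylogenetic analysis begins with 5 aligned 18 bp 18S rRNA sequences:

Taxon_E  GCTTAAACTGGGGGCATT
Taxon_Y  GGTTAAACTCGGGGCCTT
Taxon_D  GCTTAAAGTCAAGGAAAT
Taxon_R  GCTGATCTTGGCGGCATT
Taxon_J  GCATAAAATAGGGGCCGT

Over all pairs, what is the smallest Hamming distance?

3

Pairwise Hamming distances:
  Taxon_E vs Taxon_Y: 3
  Taxon_E vs Taxon_D: 6
  Taxon_E vs Taxon_R: 5
  Taxon_E vs Taxon_J: 5
  Taxon_Y vs Taxon_D: 7
  Taxon_Y vs Taxon_R: 8
  Taxon_Y vs Taxon_J: 5
  Taxon_D vs Taxon_R: 9
  Taxon_D vs Taxon_J: 8
  Taxon_R vs Taxon_J: 9
The smallest is 3, between Taxon_E and Taxon_Y.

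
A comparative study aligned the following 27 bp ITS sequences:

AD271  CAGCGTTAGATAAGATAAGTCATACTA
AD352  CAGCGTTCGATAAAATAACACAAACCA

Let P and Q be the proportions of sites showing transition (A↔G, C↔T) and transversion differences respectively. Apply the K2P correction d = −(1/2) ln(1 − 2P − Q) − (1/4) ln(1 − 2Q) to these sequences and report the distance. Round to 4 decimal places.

Mismatches occur at site 8 (A/C, transversion), site 14 (G/A, transition), site 19 (G/C, transversion), site 20 (T/A, transversion), site 23 (T/A, transversion), site 26 (T/C, transition).
Of the 6 differences, 2 transitions and 4 transversions over 27 sites: P = 2/27 = 0.074074, Q = 4/27 = 0.148148.
d = −0.5·ln(0.703704) − 0.25·ln(0.703704) = −0.5·(-0.351397) − 0.25·(-0.351397) = 0.2635.

0.2635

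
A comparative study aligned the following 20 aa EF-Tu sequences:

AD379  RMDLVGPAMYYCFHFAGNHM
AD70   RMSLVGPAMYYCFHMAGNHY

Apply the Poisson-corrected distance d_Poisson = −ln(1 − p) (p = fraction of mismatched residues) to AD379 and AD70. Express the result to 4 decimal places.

0.1625

The sequences differ at positions 3 (D/S), 15 (F/M), 20 (M/Y).
p = 3/20 = 0.150000.
d = −ln(1 − 0.150000) = −ln(0.850000) = 0.1625.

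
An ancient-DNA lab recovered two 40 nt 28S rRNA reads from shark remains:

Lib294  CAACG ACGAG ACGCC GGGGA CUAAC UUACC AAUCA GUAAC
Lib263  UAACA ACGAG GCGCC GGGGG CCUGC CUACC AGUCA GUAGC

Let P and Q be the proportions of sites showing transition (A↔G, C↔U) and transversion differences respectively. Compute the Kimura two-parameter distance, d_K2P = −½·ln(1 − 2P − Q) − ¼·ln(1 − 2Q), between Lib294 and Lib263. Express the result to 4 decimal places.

0.3350

Mismatches occur at site 1 (C→U, transition), site 5 (G→A, transition), site 11 (A→G, transition), site 20 (A→G, transition), site 22 (U→C, transition), site 23 (A→U, transversion), site 24 (A→G, transition), site 26 (U→C, transition), site 32 (A→G, transition), site 39 (A→G, transition).
Of the 10 differences, 9 transitions and 1 transversion over 40 sites: P = 9/40 = 0.225000, Q = 1/40 = 0.025000.
d = −0.5·ln(0.525000) − 0.25·ln(0.950000) = −0.5·(-0.644357) − 0.25·(-0.051293) = 0.3350.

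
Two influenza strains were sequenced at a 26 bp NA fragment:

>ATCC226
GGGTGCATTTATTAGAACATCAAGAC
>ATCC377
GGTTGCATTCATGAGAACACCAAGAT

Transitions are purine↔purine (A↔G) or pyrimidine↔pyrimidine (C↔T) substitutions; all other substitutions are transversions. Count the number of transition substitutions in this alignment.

Mismatches occur at site 3 (G/T, transversion), site 10 (T/C, transition), site 13 (T/G, transversion), site 20 (T/C, transition), site 26 (C/T, transition).
Of the 5 differences, 3 transitions and 2 transversions, so the answer is 3.

3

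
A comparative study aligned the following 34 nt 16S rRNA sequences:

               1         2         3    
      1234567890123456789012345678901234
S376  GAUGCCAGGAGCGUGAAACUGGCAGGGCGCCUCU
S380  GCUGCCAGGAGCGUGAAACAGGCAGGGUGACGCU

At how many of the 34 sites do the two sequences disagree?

Differing sites — 2:A/C; 20:U/A; 28:C/U; 30:C/A; 32:U/G.
That gives 5 mismatches out of 34 aligned sites, so the Hamming distance is 5.

5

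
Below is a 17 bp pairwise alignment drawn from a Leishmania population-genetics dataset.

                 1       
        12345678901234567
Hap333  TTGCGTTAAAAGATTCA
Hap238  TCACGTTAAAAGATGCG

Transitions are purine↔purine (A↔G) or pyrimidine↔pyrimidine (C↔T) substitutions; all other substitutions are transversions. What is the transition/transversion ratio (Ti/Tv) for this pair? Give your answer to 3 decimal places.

3.000

Mismatches occur at site 2 (T↔C, transition), site 3 (G↔A, transition), site 15 (T↔G, transversion), site 17 (A↔G, transition).
Of the 4 differences, 3 transitions and 1 transversion, so Ti/Tv = 3/1 = 3.000.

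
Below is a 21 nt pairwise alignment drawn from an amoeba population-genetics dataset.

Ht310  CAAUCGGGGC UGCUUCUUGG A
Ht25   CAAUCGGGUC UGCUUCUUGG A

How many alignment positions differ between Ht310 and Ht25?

1

The sequences differ at position 9 (G/U).
That gives 1 mismatch out of 21 aligned sites, so the Hamming distance is 1.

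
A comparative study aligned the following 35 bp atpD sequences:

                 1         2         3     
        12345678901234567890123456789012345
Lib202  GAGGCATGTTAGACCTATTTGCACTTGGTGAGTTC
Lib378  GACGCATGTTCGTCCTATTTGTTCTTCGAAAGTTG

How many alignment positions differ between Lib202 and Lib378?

Differing sites — 3:G/C; 11:A/C; 13:A/T; 22:C/T; 23:A/T; 27:G/C; 29:T/A; 30:G/A; 35:C/G.
That gives 9 mismatches out of 35 aligned sites, so the Hamming distance is 9.

9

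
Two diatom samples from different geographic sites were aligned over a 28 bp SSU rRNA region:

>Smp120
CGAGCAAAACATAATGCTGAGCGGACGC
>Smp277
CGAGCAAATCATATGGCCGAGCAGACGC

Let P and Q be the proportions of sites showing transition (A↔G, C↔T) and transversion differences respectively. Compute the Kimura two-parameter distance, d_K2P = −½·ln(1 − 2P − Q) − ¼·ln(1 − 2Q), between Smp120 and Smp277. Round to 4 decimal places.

0.2041

Differing sites — 9:A/T (Tv); 14:A/T (Tv); 15:T/G (Tv); 18:T/C (Ti); 23:G/A (Ti).
Of the 5 differences, 2 transitions and 3 transversions over 28 sites: P = 2/28 = 0.071429, Q = 3/28 = 0.107143.
d = −0.5·ln(0.749999) − 0.25·ln(0.785714) = −0.5·(-0.287683) − 0.25·(-0.241162) = 0.2041.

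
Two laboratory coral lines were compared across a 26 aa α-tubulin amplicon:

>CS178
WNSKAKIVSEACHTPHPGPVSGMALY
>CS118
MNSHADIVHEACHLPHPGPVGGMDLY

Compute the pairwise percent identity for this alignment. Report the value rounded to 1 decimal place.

73.1%

Differing sites — 1:W/M; 4:K/H; 6:K/D; 9:S/H; 14:T/L; 21:S/G; 24:A/D.
19 of the 26 sites match, so the percent identity is 19/26 × 100 = 73.1%.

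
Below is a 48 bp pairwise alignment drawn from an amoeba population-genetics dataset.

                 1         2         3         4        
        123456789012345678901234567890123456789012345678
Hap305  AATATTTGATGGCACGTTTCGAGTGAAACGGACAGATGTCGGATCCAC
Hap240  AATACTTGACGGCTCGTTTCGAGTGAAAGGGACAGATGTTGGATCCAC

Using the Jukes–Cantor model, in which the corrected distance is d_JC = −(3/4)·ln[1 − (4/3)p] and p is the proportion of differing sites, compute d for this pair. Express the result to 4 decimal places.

0.1121

Differing sites — 5:T/C; 10:T/C; 14:A/T; 29:C/G; 40:C/T.
p = 5/48 = 0.104167.
d = −0.75 · ln(1 − (4/3)·0.104167) = −0.75 · ln(0.861111) = −0.75 · (-0.149532) = 0.1121.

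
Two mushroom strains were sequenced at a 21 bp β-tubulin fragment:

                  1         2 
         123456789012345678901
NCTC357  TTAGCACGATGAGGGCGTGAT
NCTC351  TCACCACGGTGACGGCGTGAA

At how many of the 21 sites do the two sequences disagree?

5

Mismatches occur at site 2 (T/C), site 4 (G/C), site 9 (A/G), site 13 (G/C), site 21 (T/A).
That gives 5 mismatches out of 21 aligned sites, so the Hamming distance is 5.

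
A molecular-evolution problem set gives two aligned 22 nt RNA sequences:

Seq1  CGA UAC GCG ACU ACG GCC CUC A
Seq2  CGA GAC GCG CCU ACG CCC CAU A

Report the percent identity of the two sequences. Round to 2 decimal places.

77.27%

Mismatches occur at site 4 (U/G), site 10 (A/C), site 16 (G/C), site 20 (U/A), site 21 (C/U).
17 of the 22 sites match, so the percent identity is 17/22 × 100 = 77.27%.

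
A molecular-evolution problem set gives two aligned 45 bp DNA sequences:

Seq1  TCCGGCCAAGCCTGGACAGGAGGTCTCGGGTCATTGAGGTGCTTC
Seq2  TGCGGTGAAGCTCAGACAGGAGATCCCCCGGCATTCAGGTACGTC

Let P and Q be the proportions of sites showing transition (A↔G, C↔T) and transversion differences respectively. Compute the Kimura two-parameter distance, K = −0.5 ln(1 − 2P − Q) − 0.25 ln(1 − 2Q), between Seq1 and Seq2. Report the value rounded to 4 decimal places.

0.4075

Mismatches occur at site 2 (C→G, transversion), site 6 (C→T, transition), site 7 (C→G, transversion), site 12 (C→T, transition), site 13 (T→C, transition), site 14 (G→A, transition), site 23 (G→A, transition), site 26 (T→C, transition), site 28 (G→C, transversion), site 29 (G→C, transversion), site 31 (T→G, transversion), site 36 (G→C, transversion), site 41 (G→A, transition), site 43 (T→G, transversion).
Of the 14 differences, 7 transitions and 7 transversions over 45 sites: P = 7/45 = 0.155556, Q = 7/45 = 0.155556.
d = −0.5·ln(0.533332) − 0.25·ln(0.688888) = −0.5·(-0.628611) − 0.25·(-0.372677) = 0.4075.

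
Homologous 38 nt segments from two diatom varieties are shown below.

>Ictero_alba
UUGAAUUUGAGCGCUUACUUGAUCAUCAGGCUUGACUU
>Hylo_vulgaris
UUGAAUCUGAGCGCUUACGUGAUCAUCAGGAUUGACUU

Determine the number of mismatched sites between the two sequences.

Mismatches occur at site 7 (U/C), site 19 (U/G), site 31 (C/A).
That gives 3 mismatches out of 38 aligned sites, so the Hamming distance is 3.

3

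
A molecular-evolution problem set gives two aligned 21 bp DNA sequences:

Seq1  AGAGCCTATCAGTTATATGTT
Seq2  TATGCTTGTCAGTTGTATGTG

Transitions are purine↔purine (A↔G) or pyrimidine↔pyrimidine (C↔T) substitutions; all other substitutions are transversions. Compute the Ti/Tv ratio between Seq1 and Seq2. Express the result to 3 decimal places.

Mismatches occur at site 1 (A/T, transversion), site 2 (G/A, transition), site 3 (A/T, transversion), site 6 (C/T, transition), site 8 (A/G, transition), site 15 (A/G, transition), site 21 (T/G, transversion).
Of the 7 differences, 4 transitions and 3 transversions, so Ti/Tv = 4/3 = 1.333.

1.333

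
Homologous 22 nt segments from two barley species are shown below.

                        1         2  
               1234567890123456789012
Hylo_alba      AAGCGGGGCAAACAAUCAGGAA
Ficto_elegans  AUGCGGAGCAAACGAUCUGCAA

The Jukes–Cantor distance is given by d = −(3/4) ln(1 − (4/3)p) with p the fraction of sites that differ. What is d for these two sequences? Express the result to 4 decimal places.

Differing sites — 2:A/U; 7:G/A; 14:A/G; 18:A/U; 20:G/C.
p = 5/22 = 0.227273.
d = −0.75 · ln(1 − (4/3)·0.227273) = −0.75 · ln(0.696969) = −0.75 · (-0.361014) = 0.2708.

0.2708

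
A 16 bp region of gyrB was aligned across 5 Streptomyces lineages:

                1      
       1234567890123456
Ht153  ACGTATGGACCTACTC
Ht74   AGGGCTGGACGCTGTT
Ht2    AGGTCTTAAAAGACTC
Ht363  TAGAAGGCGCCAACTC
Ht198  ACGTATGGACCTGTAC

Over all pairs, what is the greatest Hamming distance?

12

Pairwise Hamming distances:
  Ht153 vs Ht74: 8
  Ht153 vs Ht2: 7
  Ht153 vs Ht363: 7
  Ht153 vs Ht198: 3
  Ht74 vs Ht2: 9
  Ht74 vs Ht363: 12
  Ht74 vs Ht198: 9
  Ht2 vs Ht363: 11
  Ht2 vs Ht198: 10
  Ht363 vs Ht198: 10
The largest is 12, between Ht74 and Ht363.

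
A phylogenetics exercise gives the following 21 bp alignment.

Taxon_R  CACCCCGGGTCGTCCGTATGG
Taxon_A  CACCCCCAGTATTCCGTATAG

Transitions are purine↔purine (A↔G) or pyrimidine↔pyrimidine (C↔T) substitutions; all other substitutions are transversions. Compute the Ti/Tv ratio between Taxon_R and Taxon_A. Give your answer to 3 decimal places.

0.667

Differing sites — 7:G/C (Tv); 8:G/A (Ti); 11:C/A (Tv); 12:G/T (Tv); 20:G/A (Ti).
Of the 5 differences, 2 transitions and 3 transversions, so Ti/Tv = 2/3 = 0.667.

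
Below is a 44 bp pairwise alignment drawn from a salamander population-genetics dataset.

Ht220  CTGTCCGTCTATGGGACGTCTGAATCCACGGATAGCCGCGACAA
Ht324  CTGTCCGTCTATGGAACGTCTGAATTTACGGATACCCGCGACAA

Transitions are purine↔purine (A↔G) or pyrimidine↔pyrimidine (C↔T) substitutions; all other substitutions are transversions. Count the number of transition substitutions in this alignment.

Mismatches occur at site 15 (G↔A, transition), site 26 (C↔T, transition), site 27 (C↔T, transition), site 35 (G↔C, transversion).
Of the 4 differences, 3 transitions and 1 transversion, so the answer is 3.

3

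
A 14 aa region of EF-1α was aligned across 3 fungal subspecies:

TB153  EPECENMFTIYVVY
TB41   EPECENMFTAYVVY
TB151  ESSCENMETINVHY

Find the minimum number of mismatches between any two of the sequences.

1

Pairwise Hamming distances:
  TB153 vs TB41: 1
  TB153 vs TB151: 5
  TB41 vs TB151: 6
The smallest is 1, between TB153 and TB41.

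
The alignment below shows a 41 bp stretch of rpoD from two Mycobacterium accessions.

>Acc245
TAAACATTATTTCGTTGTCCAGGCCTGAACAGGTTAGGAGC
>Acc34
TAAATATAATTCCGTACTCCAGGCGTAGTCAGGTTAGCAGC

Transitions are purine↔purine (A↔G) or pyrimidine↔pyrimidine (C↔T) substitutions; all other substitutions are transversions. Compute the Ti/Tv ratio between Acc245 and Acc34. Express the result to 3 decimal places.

Differing sites — 5:C/T (Ti); 8:T/A (Tv); 12:T/C (Ti); 16:T/A (Tv); 17:G/C (Tv); 25:C/G (Tv); 27:G/A (Ti); 28:A/G (Ti); 29:A/T (Tv); 38:G/C (Tv).
Of the 10 differences, 4 transitions and 6 transversions, so Ti/Tv = 4/6 = 0.667.

0.667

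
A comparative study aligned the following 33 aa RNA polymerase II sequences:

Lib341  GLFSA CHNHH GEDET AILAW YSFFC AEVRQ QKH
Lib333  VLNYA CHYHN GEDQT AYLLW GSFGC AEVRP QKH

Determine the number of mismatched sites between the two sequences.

Differing sites — 1:G/V; 3:F/N; 4:S/Y; 8:N/Y; 10:H/N; 14:E/Q; 17:I/Y; 19:A/L; 21:Y/G; 24:F/G; 30:Q/P.
That gives 11 mismatches out of 33 aligned sites, so the Hamming distance is 11.

11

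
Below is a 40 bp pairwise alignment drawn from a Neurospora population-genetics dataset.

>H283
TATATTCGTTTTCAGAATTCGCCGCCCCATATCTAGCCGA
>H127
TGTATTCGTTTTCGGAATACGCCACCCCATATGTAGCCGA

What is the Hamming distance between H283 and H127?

Differing sites — 2:A/G; 14:A/G; 19:T/A; 24:G/A; 33:C/G.
That gives 5 mismatches out of 40 aligned sites, so the Hamming distance is 5.

5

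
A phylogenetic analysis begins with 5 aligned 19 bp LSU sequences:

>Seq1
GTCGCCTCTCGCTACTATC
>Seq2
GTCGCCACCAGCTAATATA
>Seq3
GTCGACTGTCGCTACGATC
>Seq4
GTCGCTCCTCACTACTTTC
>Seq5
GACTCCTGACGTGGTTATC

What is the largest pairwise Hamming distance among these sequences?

Pairwise Hamming distances:
  Seq1 vs Seq2: 5
  Seq1 vs Seq3: 3
  Seq1 vs Seq4: 4
  Seq1 vs Seq5: 8
  Seq2 vs Seq3: 8
  Seq2 vs Seq4: 8
  Seq2 vs Seq5: 11
  Seq3 vs Seq4: 7
  Seq3 vs Seq5: 9
  Seq4 vs Seq5: 12
The largest is 12, between Seq4 and Seq5.

12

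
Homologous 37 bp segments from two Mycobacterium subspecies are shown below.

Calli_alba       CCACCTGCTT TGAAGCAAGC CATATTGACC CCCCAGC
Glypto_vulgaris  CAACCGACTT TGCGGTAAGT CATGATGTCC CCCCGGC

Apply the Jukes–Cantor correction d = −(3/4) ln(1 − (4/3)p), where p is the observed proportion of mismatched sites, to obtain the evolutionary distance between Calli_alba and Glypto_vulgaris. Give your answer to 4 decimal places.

0.3786

The sequences differ at positions 2 (C/A), 6 (T/G), 7 (G/A), 13 (A/C), 14 (A/G), 16 (C/T), 20 (C/T), 24 (A/G), 25 (T/A), 28 (A/T), 35 (A/G).
p = 11/37 = 0.297297.
d = −0.75 · ln(1 − (4/3)·0.297297) = −0.75 · ln(0.603604) = −0.75 · (-0.504837) = 0.3786.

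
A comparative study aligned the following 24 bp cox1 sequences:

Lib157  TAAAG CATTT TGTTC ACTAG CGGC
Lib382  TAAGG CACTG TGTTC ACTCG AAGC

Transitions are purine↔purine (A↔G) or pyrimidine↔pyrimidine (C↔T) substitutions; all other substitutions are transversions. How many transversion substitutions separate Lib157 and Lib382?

3

The sequences differ at positions 4 (A/G, transition), 8 (T/C, transition), 10 (T/G, transversion), 19 (A/C, transversion), 21 (C/A, transversion), 22 (G/A, transition).
Of the 6 differences, 3 transitions and 3 transversions, so the answer is 3.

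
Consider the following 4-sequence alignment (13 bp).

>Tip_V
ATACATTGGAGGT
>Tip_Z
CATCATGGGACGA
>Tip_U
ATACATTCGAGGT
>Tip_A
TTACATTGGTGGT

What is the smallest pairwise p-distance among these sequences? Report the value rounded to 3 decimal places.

0.077

Pairwise Hamming distances:
  Tip_V vs Tip_Z: 6
  Tip_V vs Tip_U: 1
  Tip_V vs Tip_A: 2
  Tip_Z vs Tip_U: 7
  Tip_Z vs Tip_A: 7
  Tip_U vs Tip_A: 3
The smallest is 1 mismatch, between Tip_V and Tip_U; p = 1/13 = 0.077.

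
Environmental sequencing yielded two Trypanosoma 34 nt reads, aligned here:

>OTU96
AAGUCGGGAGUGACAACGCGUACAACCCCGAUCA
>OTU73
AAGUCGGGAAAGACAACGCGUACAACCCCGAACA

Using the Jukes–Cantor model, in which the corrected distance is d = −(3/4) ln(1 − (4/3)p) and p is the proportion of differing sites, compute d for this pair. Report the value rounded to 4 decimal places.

Differing sites — 10:G/A; 11:U/A; 32:U/A.
p = 3/34 = 0.088235.
d = −0.75 · ln(1 − (4/3)·0.088235) = −0.75 · ln(0.882353) = −0.75 · (-0.125163) = 0.0939.

0.0939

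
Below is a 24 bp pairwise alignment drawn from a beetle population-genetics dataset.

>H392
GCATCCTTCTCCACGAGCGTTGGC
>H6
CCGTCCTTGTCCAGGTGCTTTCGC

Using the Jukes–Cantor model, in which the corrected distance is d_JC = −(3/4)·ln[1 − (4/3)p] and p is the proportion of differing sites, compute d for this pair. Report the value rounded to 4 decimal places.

0.3694

The sequences differ at positions 1 (G/C), 3 (A/G), 9 (C/G), 14 (C/G), 16 (A/T), 19 (G/T), 22 (G/C).
p = 7/24 = 0.291667.
d = −0.75 · ln(1 − (4/3)·0.291667) = −0.75 · ln(0.611111) = −0.75 · (-0.492477) = 0.3694.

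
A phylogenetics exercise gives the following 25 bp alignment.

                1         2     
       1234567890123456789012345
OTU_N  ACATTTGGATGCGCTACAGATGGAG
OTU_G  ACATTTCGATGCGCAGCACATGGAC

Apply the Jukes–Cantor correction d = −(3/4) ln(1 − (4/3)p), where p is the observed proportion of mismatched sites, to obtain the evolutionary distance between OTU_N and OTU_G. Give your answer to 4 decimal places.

0.2326

Differing sites — 7:G/C; 15:T/A; 16:A/G; 19:G/C; 25:G/C.
p = 5/25 = 0.200000.
d = −0.75 · ln(1 − (4/3)·0.200000) = −0.75 · ln(0.733333) = −0.75 · (-0.310155) = 0.2326.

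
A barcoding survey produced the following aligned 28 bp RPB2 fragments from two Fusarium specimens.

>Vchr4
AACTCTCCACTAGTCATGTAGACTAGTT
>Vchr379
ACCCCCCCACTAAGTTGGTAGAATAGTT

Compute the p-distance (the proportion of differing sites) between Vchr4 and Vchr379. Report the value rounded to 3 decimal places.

0.321

The sequences differ at positions 2 (A/C), 4 (T/C), 6 (T/C), 13 (G/A), 14 (T/G), 15 (C/T), 16 (A/T), 17 (T/G), 23 (C/A).
There are 9 differences over 28 sites, so p = 9/28 = 0.321.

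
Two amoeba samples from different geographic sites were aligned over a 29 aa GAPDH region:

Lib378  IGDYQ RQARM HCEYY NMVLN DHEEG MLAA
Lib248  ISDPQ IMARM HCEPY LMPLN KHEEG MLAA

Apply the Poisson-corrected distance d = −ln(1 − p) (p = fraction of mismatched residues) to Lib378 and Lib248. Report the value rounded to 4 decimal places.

Mismatches occur at site 2 (G/S), site 4 (Y/P), site 6 (R/I), site 7 (Q/M), site 14 (Y/P), site 16 (N/L), site 18 (V/P), site 21 (D/K).
p = 8/29 = 0.275862.
d = −ln(1 − 0.275862) = −ln(0.724138) = 0.3228.

0.3228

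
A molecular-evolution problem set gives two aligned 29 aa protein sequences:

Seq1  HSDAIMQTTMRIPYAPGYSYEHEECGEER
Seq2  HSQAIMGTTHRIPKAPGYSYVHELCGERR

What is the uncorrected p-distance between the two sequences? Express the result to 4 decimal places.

0.2414

Differing sites — 3:D/Q; 7:Q/G; 10:M/H; 14:Y/K; 21:E/V; 24:E/L; 28:E/R.
There are 7 differences over 29 sites, so p = 7/29 = 0.2414.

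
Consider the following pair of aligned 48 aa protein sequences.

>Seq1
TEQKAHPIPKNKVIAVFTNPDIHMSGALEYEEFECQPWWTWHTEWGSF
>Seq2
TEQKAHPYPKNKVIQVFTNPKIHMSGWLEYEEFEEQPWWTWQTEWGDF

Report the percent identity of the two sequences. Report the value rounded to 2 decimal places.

Differing sites — 8:I/Y; 15:A/Q; 21:D/K; 27:A/W; 35:C/E; 42:H/Q; 47:S/D.
41 of the 48 sites match, so the percent identity is 41/48 × 100 = 85.42%.

85.42%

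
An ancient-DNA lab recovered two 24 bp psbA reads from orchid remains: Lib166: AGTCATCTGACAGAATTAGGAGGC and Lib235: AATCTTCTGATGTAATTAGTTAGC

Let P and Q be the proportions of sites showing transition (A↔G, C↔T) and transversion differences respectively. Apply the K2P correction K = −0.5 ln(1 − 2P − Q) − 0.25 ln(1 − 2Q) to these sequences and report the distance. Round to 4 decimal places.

0.4479

Differing sites — 2:G/A (Ti); 5:A/T (Tv); 11:C/T (Ti); 12:A/G (Ti); 13:G/T (Tv); 20:G/T (Tv); 21:A/T (Tv); 22:G/A (Ti).
Of the 8 differences, 4 transitions and 4 transversions over 24 sites: P = 4/24 = 0.166667, Q = 4/24 = 0.166667.
d = −0.5·ln(0.499999) − 0.25·ln(0.666666) = −0.5·(-0.693149) − 0.25·(-0.405466) = 0.4479.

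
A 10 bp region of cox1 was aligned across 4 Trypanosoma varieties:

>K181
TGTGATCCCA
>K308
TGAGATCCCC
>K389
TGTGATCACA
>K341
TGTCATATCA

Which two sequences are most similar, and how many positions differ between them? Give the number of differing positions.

1

Pairwise Hamming distances:
  K181 vs K308: 2
  K181 vs K389: 1
  K181 vs K341: 3
  K308 vs K389: 3
  K308 vs K341: 5
  K389 vs K341: 3
The smallest is 1, between K181 and K389.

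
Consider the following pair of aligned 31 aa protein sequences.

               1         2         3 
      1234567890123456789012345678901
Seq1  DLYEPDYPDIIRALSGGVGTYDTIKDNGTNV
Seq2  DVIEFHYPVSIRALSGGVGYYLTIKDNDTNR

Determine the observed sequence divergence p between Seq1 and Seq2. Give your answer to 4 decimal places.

The sequences differ at positions 2 (L/V), 3 (Y/I), 5 (P/F), 6 (D/H), 9 (D/V), 10 (I/S), 20 (T/Y), 22 (D/L), 28 (G/D), 31 (V/R).
There are 10 differences over 31 sites, so p = 10/31 = 0.3226.

0.3226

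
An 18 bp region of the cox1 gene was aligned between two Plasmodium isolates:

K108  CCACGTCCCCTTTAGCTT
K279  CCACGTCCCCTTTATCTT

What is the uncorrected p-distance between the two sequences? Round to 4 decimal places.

The sequences differ at position 15 (G/T).
There are 1 differences over 18 sites, so p = 1/18 = 0.0556.

0.0556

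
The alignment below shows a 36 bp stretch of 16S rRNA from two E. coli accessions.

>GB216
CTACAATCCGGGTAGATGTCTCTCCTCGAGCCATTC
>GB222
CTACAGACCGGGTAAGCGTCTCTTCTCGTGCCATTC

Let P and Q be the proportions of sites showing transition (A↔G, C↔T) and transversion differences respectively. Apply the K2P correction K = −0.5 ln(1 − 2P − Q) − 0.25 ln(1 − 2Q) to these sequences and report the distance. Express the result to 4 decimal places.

0.2322

Differing sites — 6:A/G (Ti); 7:T/A (Tv); 15:G/A (Ti); 16:A/G (Ti); 17:T/C (Ti); 24:C/T (Ti); 29:A/T (Tv).
Of the 7 differences, 5 transitions and 2 transversions over 36 sites: P = 5/36 = 0.138889, Q = 2/36 = 0.055556.
d = −0.5·ln(0.666666) − 0.25·ln(0.888888) = −0.5·(-0.405466) − 0.25·(-0.117784) = 0.2322.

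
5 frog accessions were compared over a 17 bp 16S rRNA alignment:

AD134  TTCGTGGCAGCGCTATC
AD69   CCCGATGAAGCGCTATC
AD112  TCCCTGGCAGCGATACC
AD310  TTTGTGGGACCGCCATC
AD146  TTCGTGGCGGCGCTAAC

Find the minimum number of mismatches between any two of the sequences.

Pairwise Hamming distances:
  AD134 vs AD69: 5
  AD134 vs AD112: 4
  AD134 vs AD310: 4
  AD134 vs AD146: 2
  AD69 vs AD112: 7
  AD69 vs AD310: 8
  AD69 vs AD146: 7
  AD112 vs AD310: 8
  AD112 vs AD146: 5
  AD310 vs AD146: 6
The smallest is 2, between AD134 and AD146.

2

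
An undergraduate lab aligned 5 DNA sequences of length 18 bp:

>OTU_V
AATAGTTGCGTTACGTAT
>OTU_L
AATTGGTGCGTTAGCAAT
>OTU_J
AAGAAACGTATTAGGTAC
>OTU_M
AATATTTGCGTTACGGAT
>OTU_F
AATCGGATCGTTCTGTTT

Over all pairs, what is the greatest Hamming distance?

Pairwise Hamming distances:
  OTU_V vs OTU_L: 5
  OTU_V vs OTU_J: 8
  OTU_V vs OTU_M: 2
  OTU_V vs OTU_F: 7
  OTU_L vs OTU_J: 10
  OTU_L vs OTU_M: 6
  OTU_L vs OTU_F: 8
  OTU_J vs OTU_M: 9
  OTU_J vs OTU_F: 12
  OTU_M vs OTU_F: 9
The largest is 12, between OTU_J and OTU_F.

12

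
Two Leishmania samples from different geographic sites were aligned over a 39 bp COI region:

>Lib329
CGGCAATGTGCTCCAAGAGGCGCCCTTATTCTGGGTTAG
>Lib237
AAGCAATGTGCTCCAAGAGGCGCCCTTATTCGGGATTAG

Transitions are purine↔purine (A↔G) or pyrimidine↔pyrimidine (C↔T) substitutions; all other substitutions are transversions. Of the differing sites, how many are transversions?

Differing sites — 1:C/A (Tv); 2:G/A (Ti); 32:T/G (Tv); 35:G/A (Ti).
Of the 4 differences, 2 transitions and 2 transversions, so the answer is 2.

2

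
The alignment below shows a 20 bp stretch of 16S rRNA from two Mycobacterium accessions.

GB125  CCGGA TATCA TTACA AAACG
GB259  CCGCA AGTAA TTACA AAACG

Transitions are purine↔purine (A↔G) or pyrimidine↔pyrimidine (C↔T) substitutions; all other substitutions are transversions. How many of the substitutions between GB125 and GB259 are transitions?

1

Differing sites — 4:G/C (Tv); 6:T/A (Tv); 7:A/G (Ti); 9:C/A (Tv).
Of the 4 differences, 1 transition and 3 transversions, so the answer is 1.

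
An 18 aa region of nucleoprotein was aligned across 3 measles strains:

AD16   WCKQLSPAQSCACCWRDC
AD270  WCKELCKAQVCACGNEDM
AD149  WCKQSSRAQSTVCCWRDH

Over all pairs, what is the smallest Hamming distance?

Pairwise Hamming distances:
  AD16 vs AD270: 8
  AD16 vs AD149: 5
  AD270 vs AD149: 11
The smallest is 5, between AD16 and AD149.

5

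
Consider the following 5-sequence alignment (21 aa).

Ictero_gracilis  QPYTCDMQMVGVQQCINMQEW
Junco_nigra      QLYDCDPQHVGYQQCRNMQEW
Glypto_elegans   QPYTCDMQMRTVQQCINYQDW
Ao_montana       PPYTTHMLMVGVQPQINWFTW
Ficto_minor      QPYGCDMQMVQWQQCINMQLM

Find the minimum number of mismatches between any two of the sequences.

Pairwise Hamming distances:
  Ictero_gracilis vs Junco_nigra: 6
  Ictero_gracilis vs Glypto_elegans: 4
  Ictero_gracilis vs Ao_montana: 9
  Ictero_gracilis vs Ficto_minor: 5
  Junco_nigra vs Glypto_elegans: 10
  Junco_nigra vs Ao_montana: 15
  Junco_nigra vs Ficto_minor: 9
  Glypto_elegans vs Ao_montana: 11
  Glypto_elegans vs Ficto_minor: 7
  Ao_montana vs Ficto_minor: 13
The smallest is 4, between Ictero_gracilis and Glypto_elegans.

4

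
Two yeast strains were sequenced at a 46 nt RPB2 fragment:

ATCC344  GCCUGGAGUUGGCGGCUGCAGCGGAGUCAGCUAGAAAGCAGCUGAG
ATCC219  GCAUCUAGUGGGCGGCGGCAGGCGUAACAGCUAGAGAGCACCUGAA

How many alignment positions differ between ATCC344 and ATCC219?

Mismatches occur at site 3 (C↔A), site 5 (G↔C), site 6 (G↔U), site 10 (U↔G), site 17 (U↔G), site 22 (C↔G), site 23 (G↔C), site 25 (A↔U), site 26 (G↔A), site 27 (U↔A), site 36 (A↔G), site 41 (G↔C), site 46 (G↔A).
That gives 13 mismatches out of 46 aligned sites, so the Hamming distance is 13.

13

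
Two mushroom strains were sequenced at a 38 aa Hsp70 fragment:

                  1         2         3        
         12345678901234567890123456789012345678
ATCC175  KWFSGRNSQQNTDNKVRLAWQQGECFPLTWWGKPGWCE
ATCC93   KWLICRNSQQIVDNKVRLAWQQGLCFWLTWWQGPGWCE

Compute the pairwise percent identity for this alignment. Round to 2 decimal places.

76.32%

The sequences differ at positions 3 (F/L), 4 (S/I), 5 (G/C), 11 (N/I), 12 (T/V), 24 (E/L), 27 (P/W), 32 (G/Q), 33 (K/G).
29 of the 38 sites match, so the percent identity is 29/38 × 100 = 76.32%.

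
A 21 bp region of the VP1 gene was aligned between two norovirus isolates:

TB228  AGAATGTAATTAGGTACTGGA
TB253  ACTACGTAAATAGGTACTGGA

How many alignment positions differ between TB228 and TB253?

Mismatches occur at site 2 (G/C), site 3 (A/T), site 5 (T/C), site 10 (T/A).
That gives 4 mismatches out of 21 aligned sites, so the Hamming distance is 4.

4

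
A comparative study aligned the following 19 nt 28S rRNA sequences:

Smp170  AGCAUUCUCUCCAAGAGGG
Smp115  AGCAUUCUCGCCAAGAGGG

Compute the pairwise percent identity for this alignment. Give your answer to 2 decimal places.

94.74%

A single mismatch occurs at site 10 (U↔G).
18 of the 19 sites match, so the percent identity is 18/19 × 100 = 94.74%.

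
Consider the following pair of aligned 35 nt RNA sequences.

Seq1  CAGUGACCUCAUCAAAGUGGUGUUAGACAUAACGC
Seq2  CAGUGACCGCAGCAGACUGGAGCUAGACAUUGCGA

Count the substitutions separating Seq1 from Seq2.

Differing sites — 9:U/G; 12:U/G; 15:A/G; 17:G/C; 21:U/A; 23:U/C; 31:A/U; 32:A/G; 35:C/A.
That gives 9 mismatches out of 35 aligned sites, so the Hamming distance is 9.

9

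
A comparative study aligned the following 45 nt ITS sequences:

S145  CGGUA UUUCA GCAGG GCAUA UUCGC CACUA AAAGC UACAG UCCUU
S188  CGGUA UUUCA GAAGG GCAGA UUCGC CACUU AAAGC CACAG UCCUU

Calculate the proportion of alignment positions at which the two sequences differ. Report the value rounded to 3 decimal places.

0.089

The sequences differ at positions 12 (C/A), 19 (U/G), 30 (A/U), 36 (U/C).
There are 4 differences over 45 sites, so p = 4/45 = 0.089.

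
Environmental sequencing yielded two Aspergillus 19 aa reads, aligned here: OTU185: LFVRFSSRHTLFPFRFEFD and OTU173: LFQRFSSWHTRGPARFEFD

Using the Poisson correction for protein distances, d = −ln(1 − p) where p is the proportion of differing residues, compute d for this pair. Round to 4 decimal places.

Differing sites — 3:V/Q; 8:R/W; 11:L/R; 12:F/G; 14:F/A.
p = 5/19 = 0.263158.
d = −ln(1 − 0.263158) = −ln(0.736842) = 0.3054.

0.3054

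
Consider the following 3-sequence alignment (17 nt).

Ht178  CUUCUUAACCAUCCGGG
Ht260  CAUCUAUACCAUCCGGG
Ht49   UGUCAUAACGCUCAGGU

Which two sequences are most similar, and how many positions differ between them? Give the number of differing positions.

3

Pairwise Hamming distances:
  Ht178 vs Ht260: 3
  Ht178 vs Ht49: 7
  Ht260 vs Ht49: 9
The smallest is 3, between Ht178 and Ht260.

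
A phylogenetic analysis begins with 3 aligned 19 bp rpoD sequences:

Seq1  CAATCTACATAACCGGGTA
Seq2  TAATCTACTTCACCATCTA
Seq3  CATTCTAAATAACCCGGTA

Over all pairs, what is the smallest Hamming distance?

3

Pairwise Hamming distances:
  Seq1 vs Seq2: 6
  Seq1 vs Seq3: 3
  Seq2 vs Seq3: 8
The smallest is 3, between Seq1 and Seq3.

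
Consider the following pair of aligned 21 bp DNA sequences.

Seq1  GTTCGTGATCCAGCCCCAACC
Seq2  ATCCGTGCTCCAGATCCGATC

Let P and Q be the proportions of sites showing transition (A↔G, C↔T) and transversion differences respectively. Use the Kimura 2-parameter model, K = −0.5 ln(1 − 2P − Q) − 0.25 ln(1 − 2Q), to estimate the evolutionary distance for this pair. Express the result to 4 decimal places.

Differing sites — 1:G/A (Ti); 3:T/C (Ti); 8:A/C (Tv); 14:C/A (Tv); 15:C/T (Ti); 18:A/G (Ti); 20:C/T (Ti).
Of the 7 differences, 5 transitions and 2 transversions over 21 sites: P = 5/21 = 0.238095, Q = 2/21 = 0.095238.
d = −0.5·ln(0.428572) − 0.25·ln(0.809524) = −0.5·(-0.847297) − 0.25·(-0.211309) = 0.4765.

0.4765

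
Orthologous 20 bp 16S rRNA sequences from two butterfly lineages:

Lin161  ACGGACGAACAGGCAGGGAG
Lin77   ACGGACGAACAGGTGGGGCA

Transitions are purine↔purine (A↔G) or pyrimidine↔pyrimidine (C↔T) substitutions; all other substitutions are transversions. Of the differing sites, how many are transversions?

Differing sites — 14:C/T (Ti); 15:A/G (Ti); 19:A/C (Tv); 20:G/A (Ti).
Of the 4 differences, 3 transitions and 1 transversion, so the answer is 1.

1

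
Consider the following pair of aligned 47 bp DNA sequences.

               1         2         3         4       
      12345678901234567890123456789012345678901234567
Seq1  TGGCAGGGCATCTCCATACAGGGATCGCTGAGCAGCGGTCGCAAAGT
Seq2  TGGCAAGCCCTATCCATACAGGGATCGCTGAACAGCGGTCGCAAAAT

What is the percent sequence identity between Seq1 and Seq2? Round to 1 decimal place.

87.2%

Differing sites — 6:G/A; 8:G/C; 10:A/C; 12:C/A; 32:G/A; 46:G/A.
41 of the 47 sites match, so the percent identity is 41/47 × 100 = 87.2%.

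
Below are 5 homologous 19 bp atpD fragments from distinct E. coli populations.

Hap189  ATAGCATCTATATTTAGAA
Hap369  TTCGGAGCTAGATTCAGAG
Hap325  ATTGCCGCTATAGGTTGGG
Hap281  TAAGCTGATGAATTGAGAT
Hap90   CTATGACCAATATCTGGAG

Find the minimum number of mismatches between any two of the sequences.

7

Pairwise Hamming distances:
  Hap189 vs Hap369: 7
  Hap189 vs Hap325: 8
  Hap189 vs Hap281: 9
  Hap189 vs Hap90: 8
  Hap369 vs Hap325: 10
  Hap369 vs Hap281: 9
  Hap369 vs Hap90: 9
  Hap325 vs Hap281: 13
  Hap325 vs Hap90: 11
  Hap281 vs Hap90: 14
The smallest is 7, between Hap189 and Hap369.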